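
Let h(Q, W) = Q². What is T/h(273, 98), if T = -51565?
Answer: -51565/74529 ≈ -0.69188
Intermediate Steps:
T/h(273, 98) = -51565/(273²) = -51565/74529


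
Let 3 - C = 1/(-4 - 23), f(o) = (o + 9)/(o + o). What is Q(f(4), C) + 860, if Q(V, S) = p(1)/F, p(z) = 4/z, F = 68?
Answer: 14621/17 ≈ 860.06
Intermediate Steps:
f(o) = (9 + o)/(2*o) (f(o) = (9 + o)/((2*o)) = (9 + o)*(1/(2*o)) = (9 + o)/(2*o))
C = 82/27 (C = 3 - 1/(-4 - 23) = 3 - 1/(-27) = 3 - 1*(-1/27) = 3 + 1/27 = 82/27 ≈ 3.0370)
Q(V, S) = 1/17 (Q(V, S) = (4/1)/68 = (4*1)*(1/68) = 4*(1/68) = 1/17)
Q(f(4), C) + 860 = 1/17 + 860 = 14621/17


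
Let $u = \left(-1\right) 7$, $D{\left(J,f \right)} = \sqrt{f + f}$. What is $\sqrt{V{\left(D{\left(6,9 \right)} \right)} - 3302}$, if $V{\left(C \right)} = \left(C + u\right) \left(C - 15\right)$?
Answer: $\sqrt{-3179 - 66 \sqrt{2}} \approx 57.204 i$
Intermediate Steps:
$D{\left(J,f \right)} = \sqrt{2} \sqrt{f}$ ($D{\left(J,f \right)} = \sqrt{2 f} = \sqrt{2} \sqrt{f}$)
$u = -7$
$V{\left(C \right)} = \left(-15 + C\right) \left(-7 + C\right)$ ($V{\left(C \right)} = \left(C - 7\right) \left(C - 15\right) = \left(-7 + C\right) \left(-15 + C\right) = \left(-15 + C\right) \left(-7 + C\right)$)
$\sqrt{V{\left(D{\left(6,9 \right)} \right)} - 3302} = \sqrt{\left(105 + \left(\sqrt{2} \sqrt{9}\right)^{2} - 22 \sqrt{2} \sqrt{9}\right) - 3302} = \sqrt{\left(105 + \left(\sqrt{2} \cdot 3\right)^{2} - 22 \sqrt{2} \cdot 3\right) - 3302} = \sqrt{\left(105 + \left(3 \sqrt{2}\right)^{2} - 22 \cdot 3 \sqrt{2}\right) - 3302} = \sqrt{\left(105 + 18 - 66 \sqrt{2}\right) - 3302} = \sqrt{\left(123 - 66 \sqrt{2}\right) - 3302} = \sqrt{-3179 - 66 \sqrt{2}}$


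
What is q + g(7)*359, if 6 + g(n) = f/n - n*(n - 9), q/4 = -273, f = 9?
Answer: 15691/7 ≈ 2241.6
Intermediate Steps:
q = -1092 (q = 4*(-273) = -1092)
g(n) = -6 + 9/n - n*(-9 + n) (g(n) = -6 + (9/n - n*(n - 9)) = -6 + (9/n - n*(-9 + n)) = -6 + 9/n - n*(-9 + n))
q + g(7)*359 = -1092 + (-6 - 1*7**2 + 9*7 + 9/7)*359 = -1092 + (-6 - 1*49 + 63 + 9*(1/7))*359 = -1092 + (-6 - 49 + 63 + 9/7)*359 = -1092 + (65/7)*359 = -1092 + 23335/7 = 15691/7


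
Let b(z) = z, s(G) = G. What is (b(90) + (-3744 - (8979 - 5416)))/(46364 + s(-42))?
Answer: -7217/46322 ≈ -0.15580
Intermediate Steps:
(b(90) + (-3744 - (8979 - 5416)))/(46364 + s(-42)) = (90 + (-3744 - (8979 - 5416)))/(46364 - 42) = (90 + (-3744 - 1*3563))/46322 = (90 + (-3744 - 3563))*(1/46322) = (90 - 7307)*(1/46322) = -7217*1/46322 = -7217/46322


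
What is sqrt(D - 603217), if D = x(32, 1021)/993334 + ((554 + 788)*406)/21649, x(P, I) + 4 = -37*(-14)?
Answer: I*sqrt(69736756331294594881250522)/10752343883 ≈ 776.65*I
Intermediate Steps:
x(P, I) = 514 (x(P, I) = -4 - 37*(-14) = -4 + 518 = 514)
D = 270615572077/10752343883 (D = 514/993334 + ((554 + 788)*406)/21649 = 514*(1/993334) + (1342*406)*(1/21649) = 257/496667 + 544852*(1/21649) = 257/496667 + 544852/21649 = 270615572077/10752343883 ≈ 25.168)
sqrt(D - 603217) = sqrt(270615572077/10752343883 - 603217) = sqrt(-6485726004499534/10752343883) = I*sqrt(69736756331294594881250522)/10752343883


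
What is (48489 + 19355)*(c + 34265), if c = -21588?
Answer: 860058388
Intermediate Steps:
(48489 + 19355)*(c + 34265) = (48489 + 19355)*(-21588 + 34265) = 67844*12677 = 860058388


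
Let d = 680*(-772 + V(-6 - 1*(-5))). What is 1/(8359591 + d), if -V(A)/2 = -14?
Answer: 1/7853671 ≈ 1.2733e-7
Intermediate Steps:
V(A) = 28 (V(A) = -2*(-14) = 28)
d = -505920 (d = 680*(-772 + 28) = 680*(-744) = -505920)
1/(8359591 + d) = 1/(8359591 - 505920) = 1/7853671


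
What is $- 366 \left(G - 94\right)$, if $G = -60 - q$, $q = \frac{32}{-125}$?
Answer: $\frac{7033788}{125} \approx 56270.0$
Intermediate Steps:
$q = - \frac{32}{125}$ ($q = 32 \left(- \frac{1}{125}\right) = - \frac{32}{125} \approx -0.256$)
$G = - \frac{7468}{125}$ ($G = -60 - - \frac{32}{125} = -60 + \frac{32}{125} = - \frac{7468}{125} \approx -59.744$)
$- 366 \left(G - 94\right) = - 366 \left(- \frac{7468}{125} - 94\right) = \left(-366\right) \left(- \frac{19218}{125}\right) = \frac{7033788}{125}$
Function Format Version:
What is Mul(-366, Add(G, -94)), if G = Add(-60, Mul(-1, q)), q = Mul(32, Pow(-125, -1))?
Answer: Rational(7033788, 125) ≈ 56270.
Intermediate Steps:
q = Rational(-32, 125) (q = Mul(32, Rational(-1, 125)) = Rational(-32, 125) ≈ -0.25600)
G = Rational(-7468, 125) (G = Add(-60, Mul(-1, Rational(-32, 125))) = Add(-60, Rational(32, 125)) = Rational(-7468, 125) ≈ -59.744)
Mul(-366, Add(G, -94)) = Mul(-366, Add(Rational(-7468, 125), -94)) = Mul(-366, Rational(-19218, 125)) = Rational(7033788, 125)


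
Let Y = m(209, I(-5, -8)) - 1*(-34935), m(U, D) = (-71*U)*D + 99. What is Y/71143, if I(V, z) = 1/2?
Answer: 55229/142286 ≈ 0.38815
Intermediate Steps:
I(V, z) = 1/2
m(U, D) = 99 - 71*D*U (m(U, D) = -71*D*U + 99 = 99 - 71*D*U)
Y = 55229/2 (Y = (99 - 71*1/2*209) - 1*(-34935) = (99 - 14839/2) + 34935 = -14641/2 + 34935 = 55229/2 ≈ 27615.)
Y/71143 = (55229/2)/71143 = (55229/2)*(1/71143) = 55229/142286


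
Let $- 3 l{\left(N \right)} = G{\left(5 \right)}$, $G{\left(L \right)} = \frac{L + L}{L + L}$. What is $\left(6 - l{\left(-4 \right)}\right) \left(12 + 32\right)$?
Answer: $\frac{836}{3} \approx 278.67$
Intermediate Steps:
$G{\left(L \right)} = 1$ ($G{\left(L \right)} = \frac{2 L}{2 L} = 2 L \frac{1}{2 L} = 1$)
$l{\left(N \right)} = - \frac{1}{3}$ ($l{\left(N \right)} = \left(- \frac{1}{3}\right) 1 = - \frac{1}{3}$)
$\left(6 - l{\left(-4 \right)}\right) \left(12 + 32\right) = \left(6 - - \frac{1}{3}\right) \left(12 + 32\right) = \left(6 + \frac{1}{3}\right) 44 = \frac{19}{3} \cdot 44 = \frac{836}{3}$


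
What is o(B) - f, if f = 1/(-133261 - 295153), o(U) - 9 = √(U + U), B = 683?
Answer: 3855727/428414 + √1366 ≈ 45.959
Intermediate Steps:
o(U) = 9 + √2*√U (o(U) = 9 + √(U + U) = 9 + √(2*U) = 9 + √2*√U)
f = -1/428414 (f = 1/(-428414) = -1/428414 ≈ -2.3342e-6)
o(B) - f = (9 + √2*√683) - 1*(-1/428414) = (9 + √1366) + 1/428414 = 3855727/428414 + √1366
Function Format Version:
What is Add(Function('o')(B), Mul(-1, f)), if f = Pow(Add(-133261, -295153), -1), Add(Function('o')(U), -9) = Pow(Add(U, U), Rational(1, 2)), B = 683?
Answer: Add(Rational(3855727, 428414), Pow(1366, Rational(1, 2))) ≈ 45.959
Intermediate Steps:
Function('o')(U) = Add(9, Mul(Pow(2, Rational(1, 2)), Pow(U, Rational(1, 2)))) (Function('o')(U) = Add(9, Pow(Add(U, U), Rational(1, 2))) = Add(9, Pow(Mul(2, U), Rational(1, 2))) = Add(9, Mul(Pow(2, Rational(1, 2)), Pow(U, Rational(1, 2)))))
f = Rational(-1, 428414) (f = Pow(-428414, -1) = Rational(-1, 428414) ≈ -2.3342e-6)
Add(Function('o')(B), Mul(-1, f)) = Add(Add(9, Mul(Pow(2, Rational(1, 2)), Pow(683, Rational(1, 2)))), Mul(-1, Rational(-1, 428414))) = Add(Add(9, Pow(1366, Rational(1, 2))), Rational(1, 428414)) = Add(Rational(3855727, 428414), Pow(1366, Rational(1, 2)))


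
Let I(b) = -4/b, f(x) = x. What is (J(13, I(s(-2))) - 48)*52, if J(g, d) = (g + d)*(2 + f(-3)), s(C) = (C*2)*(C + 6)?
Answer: -3185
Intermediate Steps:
s(C) = 2*C*(6 + C) (s(C) = (2*C)*(6 + C) = 2*C*(6 + C))
J(g, d) = -d - g (J(g, d) = (g + d)*(2 - 3) = (d + g)*(-1) = -d - g)
(J(13, I(s(-2))) - 48)*52 = ((-(-4)/(2*(-2)*(6 - 2)) - 1*13) - 48)*52 = ((-(-4)/(2*(-2)*4) - 13) - 48)*52 = ((-(-4)/(-16) - 13) - 48)*52 = ((-(-4)*(-1)/16 - 13) - 48)*52 = ((-1*¼ - 13) - 48)*52 = ((-¼ - 13) - 48)*52 = (-53/4 - 48)*52 = -245/4*52 = -3185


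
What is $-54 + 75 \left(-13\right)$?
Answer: $-1029$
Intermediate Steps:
$-54 + 75 \left(-13\right) = -54 - 975 = -1029$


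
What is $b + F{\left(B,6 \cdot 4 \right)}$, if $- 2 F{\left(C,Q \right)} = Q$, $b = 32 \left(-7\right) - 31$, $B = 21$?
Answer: $-267$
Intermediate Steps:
$b = -255$ ($b = -224 - 31 = -255$)
$F{\left(C,Q \right)} = - \frac{Q}{2}$
$b + F{\left(B,6 \cdot 4 \right)} = -255 - \frac{6 \cdot 4}{2} = -255 - 12 = -267$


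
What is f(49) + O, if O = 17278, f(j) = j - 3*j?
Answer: 17180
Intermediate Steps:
f(j) = -2*j
f(49) + O = -2*49 + 17278 = -98 + 17278 = 17180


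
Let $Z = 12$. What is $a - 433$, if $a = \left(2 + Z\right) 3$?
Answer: $-391$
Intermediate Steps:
$a = 42$ ($a = \left(2 + 12\right) 3 = 14 \cdot 3 = 42$)
$a - 433 = 42 - 433 = -391$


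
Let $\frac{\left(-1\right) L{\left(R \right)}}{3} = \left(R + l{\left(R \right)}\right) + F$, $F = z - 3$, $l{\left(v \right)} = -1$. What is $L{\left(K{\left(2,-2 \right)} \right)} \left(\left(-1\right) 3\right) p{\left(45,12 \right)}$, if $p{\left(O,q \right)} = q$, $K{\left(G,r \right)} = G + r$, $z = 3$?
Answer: $-108$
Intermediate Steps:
$F = 0$ ($F = 3 - 3 = 0$)
$L{\left(R \right)} = 3 - 3 R$ ($L{\left(R \right)} = - 3 \left(\left(R - 1\right) + 0\right) = - 3 \left(\left(-1 + R\right) + 0\right) = - 3 \left(-1 + R\right) = 3 - 3 R$)
$L{\left(K{\left(2,-2 \right)} \right)} \left(\left(-1\right) 3\right) p{\left(45,12 \right)} = \left(3 - 3 \left(2 - 2\right)\right) \left(\left(-1\right) 3\right) 12 = \left(3 - 0\right) \left(-3\right) 12 = \left(3 + 0\right) \left(-3\right) 12 = 3 \left(-3\right) 12 = \left(-9\right) 12 = -108$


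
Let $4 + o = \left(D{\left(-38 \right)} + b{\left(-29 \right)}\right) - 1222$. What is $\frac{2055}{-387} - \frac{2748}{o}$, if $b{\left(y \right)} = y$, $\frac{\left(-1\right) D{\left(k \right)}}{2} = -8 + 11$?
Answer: $- \frac{509293}{162669} \approx -3.1309$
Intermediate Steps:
$D{\left(k \right)} = -6$ ($D{\left(k \right)} = - 2 \left(-8 + 11\right) = \left(-2\right) 3 = -6$)
$o = -1261$ ($o = -4 - 1257 = -1261$)
$\frac{2055}{-387} - \frac{2748}{o} = \frac{2055}{-387} - \frac{2748}{-1261} = 2055 \left(- \frac{1}{387}\right) - - \frac{2748}{1261} = - \frac{685}{129} + \frac{2748}{1261} = - \frac{509293}{162669}$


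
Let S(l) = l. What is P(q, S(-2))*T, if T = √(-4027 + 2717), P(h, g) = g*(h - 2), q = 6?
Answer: -8*I*√1310 ≈ -289.55*I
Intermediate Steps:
P(h, g) = g*(-2 + h)
T = I*√1310 (T = √(-1310) = I*√1310 ≈ 36.194*I)
P(q, S(-2))*T = (-2*(-2 + 6))*(I*√1310) = (-2*4)*(I*√1310) = -8*I*√1310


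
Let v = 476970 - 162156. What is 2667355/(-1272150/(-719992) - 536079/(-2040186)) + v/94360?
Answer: 15404799390388674701573/11721852172302020 ≈ 1.3142e+6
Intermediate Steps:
v = 314814
2667355/(-1272150/(-719992) - 536079/(-2040186)) + v/94360 = 2667355/(-1272150/(-719992) - 536079/(-2040186)) + 314814/94360 = 2667355/(-1272150*(-1/719992) - 536079*(-1/2040186)) + 314814*(1/94360) = 2667355/(636075/359996 + 178693/680062) + 157407/47180 = 2667355/(248449600939/122409799876) + 157407/47180 = 2667355*(122409799876/248449600939) + 157407/47180 = 326510391748247980/248449600939 + 157407/47180 = 15404799390388674701573/11721852172302020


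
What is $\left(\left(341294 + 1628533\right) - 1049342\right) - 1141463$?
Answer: $-220978$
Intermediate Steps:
$\left(\left(341294 + 1628533\right) - 1049342\right) - 1141463 = \left(1969827 - 1049342\right) - 1141463 = 920485 - 1141463 = -220978$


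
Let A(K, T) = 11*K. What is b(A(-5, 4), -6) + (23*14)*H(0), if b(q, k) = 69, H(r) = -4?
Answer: -1219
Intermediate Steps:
b(A(-5, 4), -6) + (23*14)*H(0) = 69 + (23*14)*(-4) = 69 + 322*(-4) = 69 - 1288 = -1219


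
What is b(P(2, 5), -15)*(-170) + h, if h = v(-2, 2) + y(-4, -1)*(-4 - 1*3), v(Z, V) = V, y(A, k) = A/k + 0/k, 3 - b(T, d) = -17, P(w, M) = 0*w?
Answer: -3426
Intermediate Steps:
P(w, M) = 0
b(T, d) = 20 (b(T, d) = 3 - 1*(-17) = 3 + 17 = 20)
y(A, k) = A/k (y(A, k) = A/k + 0 = A/k)
h = -26 (h = 2 + (-4/(-1))*(-4 - 1*3) = 2 + (-4*(-1))*(-4 - 3) = 2 + 4*(-7) = 2 - 28 = -26)
b(P(2, 5), -15)*(-170) + h = 20*(-170) - 26 = -3400 - 26 = -3426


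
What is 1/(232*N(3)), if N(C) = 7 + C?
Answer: 1/2320 ≈ 0.00043103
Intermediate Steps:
1/(232*N(3)) = 1/(232*(7 + 3)) = 1/(232*10) = 1/2320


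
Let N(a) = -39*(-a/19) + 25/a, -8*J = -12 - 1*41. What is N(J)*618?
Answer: 43244859/4028 ≈ 10736.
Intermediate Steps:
J = 53/8 (J = -(-12 - 1*41)/8 = -(-12 - 41)/8 = -1/8*(-53) = 53/8 ≈ 6.6250)
N(a) = 25/a + 39*a/19 (N(a) = -(-39)*a/19 + 25/a = 39*a/19 + 25/a = 25/a + 39*a/19)
N(J)*618 = (25/(53/8) + (39/19)*(53/8))*618 = (25*(8/53) + 2067/152)*618 = (200/53 + 2067/152)*618 = (139951/8056)*618 = 43244859/4028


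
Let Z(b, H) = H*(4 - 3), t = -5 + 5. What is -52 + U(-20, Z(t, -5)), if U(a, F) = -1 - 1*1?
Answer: -54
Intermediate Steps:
t = 0
Z(b, H) = H (Z(b, H) = H*1 = H)
U(a, F) = -2 (U(a, F) = -1 - 1 = -2)
-52 + U(-20, Z(t, -5)) = -52 - 2 = -54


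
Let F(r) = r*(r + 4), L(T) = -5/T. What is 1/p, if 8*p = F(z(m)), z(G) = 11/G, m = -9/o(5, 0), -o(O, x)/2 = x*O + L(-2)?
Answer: 648/5005 ≈ 0.12947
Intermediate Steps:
o(O, x) = -5 - 2*O*x (o(O, x) = -2*(x*O - 5/(-2)) = -2*(O*x - 5*(-1/2)) = -2*(O*x + 5/2) = -2*(5/2 + O*x) = -5 - 2*O*x)
m = 9/5 (m = -9/(-5 - 2*5*0) = -9/(-5 + 0) = -9/(-5) = -9*(-1/5) = 9/5 ≈ 1.8000)
F(r) = r*(4 + r)
p = 5005/648 (p = ((11/(9/5))*(4 + 11/(9/5)))/8 = ((11*(5/9))*(4 + 11*(5/9)))/8 = (55*(4 + 55/9)/9)/8 = ((55/9)*(91/9))/8 = (1/8)*(5005/81) = 5005/648 ≈ 7.7238)
1/p = 1/(5005/648) = 648/5005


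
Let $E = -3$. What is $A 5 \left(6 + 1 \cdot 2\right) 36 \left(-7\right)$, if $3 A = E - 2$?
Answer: $16800$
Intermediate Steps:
$A = - \frac{5}{3}$ ($A = \frac{-3 - 2}{3} = \frac{1}{3} \left(-5\right) = - \frac{5}{3} \approx -1.6667$)
$A 5 \left(6 + 1 \cdot 2\right) 36 \left(-7\right) = \left(- \frac{5}{3}\right) 5 \left(6 + 1 \cdot 2\right) 36 \left(-7\right) = - \frac{25 \left(6 + 2\right)}{3} \cdot 36 \left(-7\right) = \left(- \frac{25}{3}\right) 8 \cdot 36 \left(-7\right) = \left(- \frac{200}{3}\right) 36 \left(-7\right) = \left(-2400\right) \left(-7\right) = 16800$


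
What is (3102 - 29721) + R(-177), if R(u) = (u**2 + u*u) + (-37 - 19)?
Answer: 35983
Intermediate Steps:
R(u) = -56 + 2*u**2 (R(u) = (u**2 + u**2) - 56 = 2*u**2 - 56 = -56 + 2*u**2)
(3102 - 29721) + R(-177) = (3102 - 29721) + (-56 + 2*(-177)**2) = -26619 + (-56 + 2*31329) = -26619 + (-56 + 62658) = -26619 + 62602 = 35983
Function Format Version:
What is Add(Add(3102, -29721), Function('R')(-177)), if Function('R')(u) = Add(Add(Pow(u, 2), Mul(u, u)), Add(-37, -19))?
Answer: 35983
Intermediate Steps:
Function('R')(u) = Add(-56, Mul(2, Pow(u, 2))) (Function('R')(u) = Add(Add(Pow(u, 2), Pow(u, 2)), -56) = Add(Mul(2, Pow(u, 2)), -56) = Add(-56, Mul(2, Pow(u, 2))))
Add(Add(3102, -29721), Function('R')(-177)) = Add(Add(3102, -29721), Add(-56, Mul(2, Pow(-177, 2)))) = Add(-26619, Add(-56, Mul(2, 31329))) = Add(-26619, Add(-56, 62658)) = Add(-26619, 62602) = 35983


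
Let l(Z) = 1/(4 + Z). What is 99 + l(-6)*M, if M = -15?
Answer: 213/2 ≈ 106.50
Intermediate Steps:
99 + l(-6)*M = 99 - 15/(4 - 6) = 99 - 15/(-2) = 99 - ½*(-15) = 99 + 15/2 = 213/2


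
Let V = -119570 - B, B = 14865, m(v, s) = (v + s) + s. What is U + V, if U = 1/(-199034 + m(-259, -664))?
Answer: -26970484136/200621 ≈ -1.3444e+5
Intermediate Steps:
m(v, s) = v + 2*s (m(v, s) = (s + v) + s = v + 2*s)
U = -1/200621 (U = 1/(-199034 + (-259 + 2*(-664))) = 1/(-199034 + (-259 - 1328)) = 1/(-199034 - 1587) = 1/(-200621) = -1/200621 ≈ -4.9845e-6)
V = -134435 (V = -119570 - 1*14865 = -119570 - 14865 = -134435)
U + V = -1/200621 - 134435 = -26970484136/200621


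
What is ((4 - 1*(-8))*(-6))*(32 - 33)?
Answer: 72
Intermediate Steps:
((4 - 1*(-8))*(-6))*(32 - 33) = ((4 + 8)*(-6))*(-1) = (12*(-6))*(-1) = -72*(-1) = 72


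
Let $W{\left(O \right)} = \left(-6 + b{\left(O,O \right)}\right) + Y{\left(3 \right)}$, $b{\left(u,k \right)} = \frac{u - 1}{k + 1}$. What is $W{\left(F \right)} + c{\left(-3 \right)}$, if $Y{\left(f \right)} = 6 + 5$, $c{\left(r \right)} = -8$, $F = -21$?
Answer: $- \frac{19}{10} \approx -1.9$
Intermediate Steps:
$b{\left(u,k \right)} = \frac{-1 + u}{1 + k}$
$Y{\left(f \right)} = 11$
$W{\left(O \right)} = 5 + \frac{-1 + O}{1 + O}$ ($W{\left(O \right)} = \left(-6 + \frac{-1 + O}{1 + O}\right) + 11 = 5 + \frac{-1 + O}{1 + O}$)
$W{\left(F \right)} + c{\left(-3 \right)} = \frac{2 \left(2 + 3 \left(-21\right)\right)}{1 - 21} - 8 = \frac{2 \left(2 - 63\right)}{-20} - 8 = 2 \left(- \frac{1}{20}\right) \left(-61\right) - 8 = \frac{61}{10} - 8 = - \frac{19}{10}$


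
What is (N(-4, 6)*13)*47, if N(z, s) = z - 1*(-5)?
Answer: 611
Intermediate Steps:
N(z, s) = 5 + z (N(z, s) = z + 5 = 5 + z)
(N(-4, 6)*13)*47 = ((5 - 4)*13)*47 = (1*13)*47 = 13*47 = 611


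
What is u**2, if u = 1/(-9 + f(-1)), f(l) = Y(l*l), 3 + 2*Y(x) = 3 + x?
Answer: 4/289 ≈ 0.013841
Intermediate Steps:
Y(x) = x/2 (Y(x) = -3/2 + (3 + x)/2 = -3/2 + (3/2 + x/2) = x/2)
f(l) = l**2/2 (f(l) = (l*l)/2 = l**2/2)
u = -2/17 (u = 1/(-9 + (1/2)*(-1)**2) = 1/(-9 + (1/2)*1) = 1/(-9 + 1/2) = 1/(-17/2) = -2/17 ≈ -0.11765)
u**2 = (-2/17)**2 = 4/289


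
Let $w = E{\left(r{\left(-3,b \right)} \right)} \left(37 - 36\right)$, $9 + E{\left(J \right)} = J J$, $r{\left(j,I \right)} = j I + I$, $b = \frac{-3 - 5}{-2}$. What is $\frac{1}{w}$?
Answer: $\frac{1}{55} \approx 0.018182$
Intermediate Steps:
$b = 4$ ($b = \left(-8\right) \left(- \frac{1}{2}\right) = 4$)
$r{\left(j,I \right)} = I + I j$ ($r{\left(j,I \right)} = I j + I = I + I j$)
$E{\left(J \right)} = -9 + J^{2}$ ($E{\left(J \right)} = -9 + J J = -9 + J^{2}$)
$w = 55$ ($w = \left(-9 + \left(4 \left(1 - 3\right)\right)^{2}\right) \left(37 - 36\right) = \left(-9 + \left(4 \left(-2\right)\right)^{2}\right) 1 = \left(-9 + \left(-8\right)^{2}\right) 1 = \left(-9 + 64\right) 1 = 55 \cdot 1 = 55$)
$\frac{1}{w} = \frac{1}{55}$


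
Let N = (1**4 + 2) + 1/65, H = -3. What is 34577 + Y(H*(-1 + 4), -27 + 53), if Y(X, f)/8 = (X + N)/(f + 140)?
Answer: 186541359/5395 ≈ 34577.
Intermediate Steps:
N = 196/65 (N = (1 + 2) + 1/65 = 3 + 1/65 = 196/65 ≈ 3.0154)
Y(X, f) = 8*(196/65 + X)/(140 + f) (Y(X, f) = 8*((X + 196/65)/(f + 140)) = 8*((196/65 + X)/(140 + f)) = 8*(196/65 + X)/(140 + f))
34577 + Y(H*(-1 + 4), -27 + 53) = 34577 + 8*(196 + 65*(-3*(-1 + 4)))/(65*(140 + (-27 + 53))) = 34577 + 8*(196 + 65*(-3*3))/(65*(140 + 26)) = 34577 + (8/65)*(196 + 65*(-9))/166 = 34577 + (8/65)*(1/166)*(196 - 585) = 34577 + (8/65)*(1/166)*(-389) = 34577 - 1556/5395 = 186541359/5395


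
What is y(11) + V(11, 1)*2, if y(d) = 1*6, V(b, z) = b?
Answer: 28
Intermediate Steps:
y(d) = 6
y(11) + V(11, 1)*2 = 6 + 11*2 = 6 + 22 = 28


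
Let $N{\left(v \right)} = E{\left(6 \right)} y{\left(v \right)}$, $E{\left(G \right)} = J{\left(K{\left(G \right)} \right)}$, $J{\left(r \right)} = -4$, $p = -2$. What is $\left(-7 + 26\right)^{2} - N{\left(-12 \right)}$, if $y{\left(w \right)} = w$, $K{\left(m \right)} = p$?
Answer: $313$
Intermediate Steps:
$K{\left(m \right)} = -2$
$E{\left(G \right)} = -4$
$N{\left(v \right)} = - 4 v$
$\left(-7 + 26\right)^{2} - N{\left(-12 \right)} = \left(-7 + 26\right)^{2} - \left(-4\right) \left(-12\right) = 19^{2} - 48 = 361 - 48 = 313$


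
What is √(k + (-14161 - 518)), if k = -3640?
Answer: I*√18319 ≈ 135.35*I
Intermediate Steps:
√(k + (-14161 - 518)) = √(-3640 + (-14161 - 518)) = √(-3640 - 14679) = √(-18319) = I*√18319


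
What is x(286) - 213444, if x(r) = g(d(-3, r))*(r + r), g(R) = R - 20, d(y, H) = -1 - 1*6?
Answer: -228888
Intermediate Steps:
d(y, H) = -7 (d(y, H) = -1 - 6 = -7)
g(R) = -20 + R
x(r) = -54*r (x(r) = (-20 - 7)*(r + r) = -54*r)
x(286) - 213444 = -54*286 - 213444 = -15444 - 213444 = -228888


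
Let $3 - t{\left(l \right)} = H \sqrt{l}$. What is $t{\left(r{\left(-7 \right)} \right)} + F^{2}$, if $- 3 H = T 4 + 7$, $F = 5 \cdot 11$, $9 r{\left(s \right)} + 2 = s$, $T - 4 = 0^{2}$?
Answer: $3028 + \frac{23 i}{3} \approx 3028.0 + 7.6667 i$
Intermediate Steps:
$T = 4$ ($T = 4 + 0^{2} = 4 + 0 = 4$)
$r{\left(s \right)} = - \frac{2}{9} + \frac{s}{9}$
$F = 55$
$H = - \frac{23}{3}$ ($H = - \frac{4 \cdot 4 + 7}{3} = - \frac{16 + 7}{3} = \left(- \frac{1}{3}\right) 23 = - \frac{23}{3} \approx -7.6667$)
$t{\left(l \right)} = 3 + \frac{23 \sqrt{l}}{3}$ ($t{\left(l \right)} = 3 - - \frac{23 \sqrt{l}}{3} = 3 + \frac{23 \sqrt{l}}{3}$)
$t{\left(r{\left(-7 \right)} \right)} + F^{2} = \left(3 + \frac{23 \sqrt{- \frac{2}{9} + \frac{1}{9} \left(-7\right)}}{3}\right) + 55^{2} = \left(3 + \frac{23 \sqrt{- \frac{2}{9} - \frac{7}{9}}}{3}\right) + 3025 = \left(3 + \frac{23 \sqrt{-1}}{3}\right) + 3025 = \left(3 + \frac{23 i}{3}\right) + 3025 = 3028 + \frac{23 i}{3}$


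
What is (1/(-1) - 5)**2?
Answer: 36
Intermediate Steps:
(1/(-1) - 5)**2 = (-1 - 5)**2 = (-6)**2 = 36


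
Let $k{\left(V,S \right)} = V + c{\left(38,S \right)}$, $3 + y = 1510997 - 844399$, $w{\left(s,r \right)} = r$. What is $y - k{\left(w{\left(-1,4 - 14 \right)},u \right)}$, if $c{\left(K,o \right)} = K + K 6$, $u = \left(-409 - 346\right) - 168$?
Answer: $666339$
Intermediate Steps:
$u = -923$ ($u = -755 - 168 = -923$)
$c{\left(K,o \right)} = 7 K$ ($c{\left(K,o \right)} = K + 6 K = 7 K$)
$y = 666595$ ($y = -3 + \left(1510997 - 844399\right) = -3 + 666598 = 666595$)
$k{\left(V,S \right)} = 266 + V$ ($k{\left(V,S \right)} = V + 7 \cdot 38 = V + 266 = 266 + V$)
$y - k{\left(w{\left(-1,4 - 14 \right)},u \right)} = 666595 - \left(266 + \left(4 - 14\right)\right) = 666595 - \left(266 - 10\right) = 666595 - 256 = 666339$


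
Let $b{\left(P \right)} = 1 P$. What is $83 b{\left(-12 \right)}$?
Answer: $-996$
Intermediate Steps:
$b{\left(P \right)} = P$
$83 b{\left(-12 \right)} = 83 \left(-12\right) = -996$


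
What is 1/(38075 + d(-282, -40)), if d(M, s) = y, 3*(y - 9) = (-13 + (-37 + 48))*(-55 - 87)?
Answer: 3/114536 ≈ 2.6193e-5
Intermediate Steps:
y = 311/3 (y = 9 + ((-13 + (-37 + 48))*(-55 - 87))/3 = 9 + ((-13 + 11)*(-142))/3 = 9 + (-2*(-142))/3 = 9 + (⅓)*284 = 9 + 284/3 = 311/3 ≈ 103.67)
d(M, s) = 311/3
1/(38075 + d(-282, -40)) = 1/(38075 + 311/3) = 1/(114536/3) = 3/114536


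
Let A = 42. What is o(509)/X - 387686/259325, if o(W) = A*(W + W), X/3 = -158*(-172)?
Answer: -1709963709/1761854050 ≈ -0.97055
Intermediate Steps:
X = 81528 (X = 3*(-158*(-172)) = 3*27176 = 81528)
o(W) = 84*W (o(W) = 42*(W + W) = 42*(2*W) = 84*W)
o(509)/X - 387686/259325 = (84*509)/81528 - 387686/259325 = 42756*(1/81528) - 387686*1/259325 = 3563/6794 - 387686/259325 = -1709963709/1761854050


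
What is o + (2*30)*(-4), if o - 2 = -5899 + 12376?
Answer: 6239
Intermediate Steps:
o = 6479 (o = 2 + (-5899 + 12376) = 2 + 6477 = 6479)
o + (2*30)*(-4) = 6479 + (2*30)*(-4) = 6479 + 60*(-4) = 6479 - 240 = 6239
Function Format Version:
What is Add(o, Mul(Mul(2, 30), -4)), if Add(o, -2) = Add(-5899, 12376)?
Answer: 6239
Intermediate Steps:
o = 6479 (o = Add(2, Add(-5899, 12376)) = Add(2, 6477) = 6479)
Add(o, Mul(Mul(2, 30), -4)) = Add(6479, Mul(Mul(2, 30), -4)) = Add(6479, Mul(60, -4)) = Add(6479, -240) = 6239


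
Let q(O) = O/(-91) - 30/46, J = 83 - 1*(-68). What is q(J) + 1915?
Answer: 4003257/2093 ≈ 1912.7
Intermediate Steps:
J = 151 (J = 83 + 68 = 151)
q(O) = -15/23 - O/91 (q(O) = O*(-1/91) - 30*1/46 = -O/91 - 15/23 = -15/23 - O/91)
q(J) + 1915 = (-15/23 - 1/91*151) + 1915 = (-15/23 - 151/91) + 1915 = -4838/2093 + 1915 = 4003257/2093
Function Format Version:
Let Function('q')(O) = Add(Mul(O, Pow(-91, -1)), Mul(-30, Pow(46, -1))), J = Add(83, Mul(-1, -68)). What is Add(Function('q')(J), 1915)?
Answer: Rational(4003257, 2093) ≈ 1912.7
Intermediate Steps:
J = 151 (J = Add(83, 68) = 151)
Function('q')(O) = Add(Rational(-15, 23), Mul(Rational(-1, 91), O)) (Function('q')(O) = Add(Mul(O, Rational(-1, 91)), Mul(-30, Rational(1, 46))) = Add(Mul(Rational(-1, 91), O), Rational(-15, 23)) = Add(Rational(-15, 23), Mul(Rational(-1, 91), O)))
Add(Function('q')(J), 1915) = Add(Add(Rational(-15, 23), Mul(Rational(-1, 91), 151)), 1915) = Add(Add(Rational(-15, 23), Rational(-151, 91)), 1915) = Add(Rational(-4838, 2093), 1915) = Rational(4003257, 2093)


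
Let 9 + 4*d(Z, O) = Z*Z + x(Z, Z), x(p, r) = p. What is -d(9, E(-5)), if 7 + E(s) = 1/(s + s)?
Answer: -81/4 ≈ -20.250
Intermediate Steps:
E(s) = -7 + 1/(2*s) (E(s) = -7 + 1/(s + s) = -7 + 1/(2*s))
d(Z, O) = -9/4 + Z/4 + Z²/4 (d(Z, O) = -9/4 + (Z*Z + Z)/4 = -9/4 + (Z² + Z)/4 = -9/4 + (Z + Z²)/4 = -9/4 + (Z/4 + Z²/4) = -9/4 + Z/4 + Z²/4)
-d(9, E(-5)) = -(-9/4 + (¼)*9 + (¼)*9²) = -(-9/4 + 9/4 + (¼)*81) = -(-9/4 + 9/4 + 81/4) = -1*81/4 = -81/4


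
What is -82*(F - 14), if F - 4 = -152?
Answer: 13284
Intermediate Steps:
F = -148 (F = 4 - 152 = -148)
-82*(F - 14) = -82*(-148 - 14) = -82*(-162) = 13284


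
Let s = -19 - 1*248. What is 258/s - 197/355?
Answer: -48063/31595 ≈ -1.5212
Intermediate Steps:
s = -267 (s = -19 - 248 = -267)
258/s - 197/355 = 258/(-267) - 197/355 = 258*(-1/267) - 197*1/355 = -86/89 - 197/355 = -48063/31595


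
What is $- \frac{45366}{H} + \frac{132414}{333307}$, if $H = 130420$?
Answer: $\frac{1074314259}{21734949470} \approx 0.049428$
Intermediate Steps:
$- \frac{45366}{H} + \frac{132414}{333307} = - \frac{45366}{130420} + \frac{132414}{333307} = \left(-45366\right) \frac{1}{130420} + 132414 \cdot \frac{1}{333307} = - \frac{22683}{65210} + \frac{132414}{333307} = \frac{1074314259}{21734949470}$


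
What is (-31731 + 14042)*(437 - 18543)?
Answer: 320277034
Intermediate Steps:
(-31731 + 14042)*(437 - 18543) = -17689*(-18106) = 320277034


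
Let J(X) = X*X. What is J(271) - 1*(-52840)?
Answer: 126281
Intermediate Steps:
J(X) = X²
J(271) - 1*(-52840) = 271² - 1*(-52840) = 73441 + 52840 = 126281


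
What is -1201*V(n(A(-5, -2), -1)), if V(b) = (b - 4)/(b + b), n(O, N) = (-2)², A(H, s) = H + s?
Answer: 0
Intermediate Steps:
n(O, N) = 4
V(b) = (-4 + b)/(2*b) (V(b) = (-4 + b)/((2*b)) = (-4 + b)*(1/(2*b)) = (-4 + b)/(2*b))
-1201*V(n(A(-5, -2), -1)) = -1201*(-4 + 4)/(2*4) = -1201*0/(2*4) = -1201*0 = 0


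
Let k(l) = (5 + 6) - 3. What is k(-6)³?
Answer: 512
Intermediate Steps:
k(l) = 8 (k(l) = 11 - 3 = 8)
k(-6)³ = 8³ = 512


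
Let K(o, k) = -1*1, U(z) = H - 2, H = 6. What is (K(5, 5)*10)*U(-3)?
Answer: -40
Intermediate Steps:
U(z) = 4 (U(z) = 6 - 2 = 4)
K(o, k) = -1
(K(5, 5)*10)*U(-3) = -1*10*4 = -10*4 = -40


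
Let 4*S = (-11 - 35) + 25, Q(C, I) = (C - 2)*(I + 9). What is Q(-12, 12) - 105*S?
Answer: 1029/4 ≈ 257.25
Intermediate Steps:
Q(C, I) = (-2 + C)*(9 + I)
S = -21/4 (S = ((-11 - 35) + 25)/4 = (-46 + 25)/4 = (1/4)*(-21) = -21/4 ≈ -5.2500)
Q(-12, 12) - 105*S = (-18 - 2*12 + 9*(-12) - 12*12) - 105*(-21/4) = (-18 - 24 - 108 - 144) + 2205/4 = -294 + 2205/4 = 1029/4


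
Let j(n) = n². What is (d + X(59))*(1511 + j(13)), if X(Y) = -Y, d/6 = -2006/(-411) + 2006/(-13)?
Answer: -2859116400/1781 ≈ -1.6053e+6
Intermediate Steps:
d = -1596776/1781 (d = 6*(-2006/(-411) + 2006/(-13)) = 6*(-2006*(-1/411) + 2006*(-1/13)) = 6*(2006/411 - 2006/13) = 6*(-798388/5343) = -1596776/1781 ≈ -896.56)
(d + X(59))*(1511 + j(13)) = (-1596776/1781 - 1*59)*(1511 + 13²) = (-1596776/1781 - 59)*(1511 + 169) = -1701855/1781*1680 = -2859116400/1781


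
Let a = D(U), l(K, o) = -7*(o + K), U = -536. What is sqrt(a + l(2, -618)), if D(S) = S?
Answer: 8*sqrt(59) ≈ 61.449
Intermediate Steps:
l(K, o) = -7*K - 7*o (l(K, o) = -7*(K + o) = -7*K - 7*o)
a = -536
sqrt(a + l(2, -618)) = sqrt(-536 + (-7*2 - 7*(-618))) = sqrt(-536 + (-14 + 4326)) = sqrt(-536 + 4312) = sqrt(3776) = 8*sqrt(59)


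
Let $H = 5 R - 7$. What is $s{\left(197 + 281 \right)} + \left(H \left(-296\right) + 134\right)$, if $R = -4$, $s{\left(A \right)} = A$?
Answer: $8604$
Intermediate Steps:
$H = -27$ ($H = 5 \left(-4\right) - 7 = -20 - 7 = -27$)
$s{\left(197 + 281 \right)} + \left(H \left(-296\right) + 134\right) = \left(197 + 281\right) + \left(\left(-27\right) \left(-296\right) + 134\right) = 478 + \left(7992 + 134\right) = 478 + 8126 = 8604$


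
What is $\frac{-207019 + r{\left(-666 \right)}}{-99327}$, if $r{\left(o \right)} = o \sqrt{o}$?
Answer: $\frac{207019}{99327} + \frac{666 i \sqrt{74}}{33109} \approx 2.0842 + 0.17304 i$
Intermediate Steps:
$r{\left(o \right)} = o^{\frac{3}{2}}$
$\frac{-207019 + r{\left(-666 \right)}}{-99327} = \frac{-207019 + \left(-666\right)^{\frac{3}{2}}}{-99327} = \left(-207019 - 1998 i \sqrt{74}\right) \left(- \frac{1}{99327}\right) = \frac{207019}{99327} + \frac{666 i \sqrt{74}}{33109}$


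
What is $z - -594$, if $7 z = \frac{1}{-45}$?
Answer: $\frac{187109}{315} \approx 594.0$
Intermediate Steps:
$z = - \frac{1}{315}$ ($z = \frac{1}{7 \left(-45\right)} = \frac{1}{7} \left(- \frac{1}{45}\right) = - \frac{1}{315} \approx -0.0031746$)
$z - -594 = - \frac{1}{315} - -594 = - \frac{1}{315} + 594 = \frac{187109}{315}$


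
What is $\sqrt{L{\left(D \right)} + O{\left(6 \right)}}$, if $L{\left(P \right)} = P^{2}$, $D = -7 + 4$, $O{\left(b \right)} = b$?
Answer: $\sqrt{15} \approx 3.873$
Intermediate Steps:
$D = -3$
$\sqrt{L{\left(D \right)} + O{\left(6 \right)}} = \sqrt{\left(-3\right)^{2} + 6} = \sqrt{9 + 6} = \sqrt{15}$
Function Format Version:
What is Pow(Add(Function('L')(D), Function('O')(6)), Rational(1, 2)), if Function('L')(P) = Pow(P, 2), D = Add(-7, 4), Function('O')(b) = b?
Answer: Pow(15, Rational(1, 2)) ≈ 3.8730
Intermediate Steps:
D = -3
Pow(Add(Function('L')(D), Function('O')(6)), Rational(1, 2)) = Pow(Add(Pow(-3, 2), 6), Rational(1, 2)) = Pow(Add(9, 6), Rational(1, 2)) = Pow(15, Rational(1, 2))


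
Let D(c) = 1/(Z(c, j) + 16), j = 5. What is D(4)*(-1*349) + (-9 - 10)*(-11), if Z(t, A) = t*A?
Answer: 7175/36 ≈ 199.31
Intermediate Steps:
Z(t, A) = A*t
D(c) = 1/(16 + 5*c) (D(c) = 1/(5*c + 16) = 1/(16 + 5*c))
D(4)*(-1*349) + (-9 - 10)*(-11) = (-1*349)/(16 + 5*4) + (-9 - 10)*(-11) = -349/(16 + 20) - 19*(-11) = -349/36 + 209 = 7175/36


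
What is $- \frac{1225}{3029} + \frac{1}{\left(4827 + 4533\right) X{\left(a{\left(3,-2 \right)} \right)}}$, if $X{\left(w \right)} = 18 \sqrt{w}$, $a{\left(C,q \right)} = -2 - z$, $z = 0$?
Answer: $- \frac{1225}{3029} - \frac{i \sqrt{2}}{336960} \approx -0.40442 - 4.197 \cdot 10^{-6} i$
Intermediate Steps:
$a{\left(C,q \right)} = -2$ ($a{\left(C,q \right)} = -2 - 0 = -2 + 0 = -2$)
$- \frac{1225}{3029} + \frac{1}{\left(4827 + 4533\right) X{\left(a{\left(3,-2 \right)} \right)}} = - \frac{1225}{3029} + \frac{1}{\left(4827 + 4533\right) 18 \sqrt{-2}} = \left(-1225\right) \frac{1}{3029} + \frac{1}{9360 \cdot 18 i \sqrt{2}} = - \frac{1225}{3029} + \frac{1}{9360 \cdot 18 i \sqrt{2}} = - \frac{1225}{3029} + \frac{\left(- \frac{1}{36}\right) i \sqrt{2}}{9360} = - \frac{1225}{3029} - \frac{i \sqrt{2}}{336960}$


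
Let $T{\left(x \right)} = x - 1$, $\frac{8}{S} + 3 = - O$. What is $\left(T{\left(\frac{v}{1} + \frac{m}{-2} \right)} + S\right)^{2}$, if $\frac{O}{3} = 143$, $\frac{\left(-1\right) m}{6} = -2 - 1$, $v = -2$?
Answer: $\frac{421201}{2916} \approx 144.44$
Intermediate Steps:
$m = 18$ ($m = - 6 \left(-2 - 1\right) = \left(-6\right) \left(-3\right) = 18$)
$O = 429$ ($O = 3 \cdot 143 = 429$)
$S = - \frac{1}{54}$ ($S = \frac{8}{-3 - 429} = \frac{8}{-432} = 8 \left(- \frac{1}{432}\right) = - \frac{1}{54} \approx -0.018519$)
$T{\left(x \right)} = -1 + x$ ($T{\left(x \right)} = x - 1 = -1 + x$)
$\left(T{\left(\frac{v}{1} + \frac{m}{-2} \right)} + S\right)^{2} = \left(\left(-1 + \left(- \frac{2}{1} + \frac{18}{-2}\right)\right) - \frac{1}{54}\right)^{2} = \left(\left(-1 + \left(\left(-2\right) 1 + 18 \left(- \frac{1}{2}\right)\right)\right) - \frac{1}{54}\right)^{2} = \left(\left(-1 - 11\right) - \frac{1}{54}\right)^{2} = \left(-12 - \frac{1}{54}\right)^{2} = \left(- \frac{649}{54}\right)^{2} = \frac{421201}{2916}$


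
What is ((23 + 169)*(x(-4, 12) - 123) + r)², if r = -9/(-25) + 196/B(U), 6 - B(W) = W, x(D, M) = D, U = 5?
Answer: 365651205481/625 ≈ 5.8504e+8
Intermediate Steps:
B(W) = 6 - W
r = 4909/25 (r = -9/(-25) + 196/(6 - 1*5) = -9*(-1/25) + 196/(6 - 5) = 9/25 + 196/1 = 9/25 + 196*1 = 9/25 + 196 = 4909/25 ≈ 196.36)
((23 + 169)*(x(-4, 12) - 123) + r)² = ((23 + 169)*(-4 - 123) + 4909/25)² = (192*(-127) + 4909/25)² = (-24384 + 4909/25)² = (-604691/25)² = 365651205481/625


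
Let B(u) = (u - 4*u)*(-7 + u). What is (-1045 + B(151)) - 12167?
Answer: -78444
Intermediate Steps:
B(u) = -3*u*(-7 + u) (B(u) = (-3*u)*(-7 + u) = -3*u*(-7 + u))
(-1045 + B(151)) - 12167 = (-1045 + 3*151*(7 - 1*151)) - 12167 = (-1045 + 3*151*(7 - 151)) - 12167 = (-1045 + 3*151*(-144)) - 12167 = (-1045 - 65232) - 12167 = -66277 - 12167 = -78444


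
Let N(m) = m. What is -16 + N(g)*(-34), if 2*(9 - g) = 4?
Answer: -254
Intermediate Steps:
g = 7 (g = 9 - 1/2*4 = 9 - 2 = 7)
-16 + N(g)*(-34) = -16 + 7*(-34) = -16 - 238 = -254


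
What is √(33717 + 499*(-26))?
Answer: √20743 ≈ 144.02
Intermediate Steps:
√(33717 + 499*(-26)) = √(33717 - 12974) = √20743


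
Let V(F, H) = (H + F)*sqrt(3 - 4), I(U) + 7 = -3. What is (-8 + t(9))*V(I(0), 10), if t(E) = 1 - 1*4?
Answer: 0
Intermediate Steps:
t(E) = -3 (t(E) = 1 - 4 = -3)
I(U) = -10 (I(U) = -7 - 3 = -10)
V(F, H) = I*(F + H) (V(F, H) = (F + H)*sqrt(-1) = (F + H)*I = I*(F + H))
(-8 + t(9))*V(I(0), 10) = (-8 - 3)*(I*(-10 + 10)) = -11*I*0 = -11*0 = 0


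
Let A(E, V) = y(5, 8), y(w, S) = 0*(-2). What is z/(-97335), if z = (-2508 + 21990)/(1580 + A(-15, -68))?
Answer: -3247/25631550 ≈ -0.00012668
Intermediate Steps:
y(w, S) = 0
A(E, V) = 0
z = 9741/790 (z = (-2508 + 21990)/(1580 + 0) = 19482/1580 = 19482*(1/1580) = 9741/790 ≈ 12.330)
z/(-97335) = (9741/790)/(-97335) = (9741/790)*(-1/97335) = -3247/25631550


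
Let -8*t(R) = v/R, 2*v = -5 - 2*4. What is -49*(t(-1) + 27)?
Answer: -20531/16 ≈ -1283.2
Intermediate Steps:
v = -13/2 (v = (-5 - 2*4)/2 = (-5 - 8)/2 = (½)*(-13) = -13/2 ≈ -6.5000)
t(R) = 13/(16*R) (t(R) = -(-13)/(16*R) = 13/(16*R))
-49*(t(-1) + 27) = -49*((13/16)/(-1) + 27) = -49*((13/16)*(-1) + 27) = -49*(-13/16 + 27) = -49*419/16 = -20531/16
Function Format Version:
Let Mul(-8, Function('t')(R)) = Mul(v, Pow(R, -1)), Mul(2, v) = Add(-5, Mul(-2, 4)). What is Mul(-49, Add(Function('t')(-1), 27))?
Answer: Rational(-20531, 16) ≈ -1283.2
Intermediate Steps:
v = Rational(-13, 2) (v = Mul(Rational(1, 2), Add(-5, Mul(-2, 4))) = Mul(Rational(1, 2), Add(-5, -8)) = Mul(Rational(1, 2), -13) = Rational(-13, 2) ≈ -6.5000)
Function('t')(R) = Mul(Rational(13, 16), Pow(R, -1)) (Function('t')(R) = Mul(Rational(-1, 8), Mul(Rational(-13, 2), Pow(R, -1))) = Mul(Rational(13, 16), Pow(R, -1)))
Mul(-49, Add(Function('t')(-1), 27)) = Mul(-49, Add(Mul(Rational(13, 16), Pow(-1, -1)), 27)) = Mul(-49, Add(Mul(Rational(13, 16), -1), 27)) = Mul(-49, Add(Rational(-13, 16), 27)) = Mul(-49, Rational(419, 16)) = Rational(-20531, 16)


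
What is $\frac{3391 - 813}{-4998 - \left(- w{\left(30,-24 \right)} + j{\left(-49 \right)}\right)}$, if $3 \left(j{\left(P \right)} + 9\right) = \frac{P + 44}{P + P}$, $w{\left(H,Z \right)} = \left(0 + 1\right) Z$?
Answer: $- \frac{757932}{1473827} \approx -0.51426$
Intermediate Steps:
$w{\left(H,Z \right)} = Z$ ($w{\left(H,Z \right)} = 1 Z = Z$)
$j{\left(P \right)} = -9 + \frac{44 + P}{6 P}$ ($j{\left(P \right)} = -9 + \frac{\left(P + 44\right) \frac{1}{P + P}}{3} = -9 + \frac{\left(44 + P\right) \frac{1}{2 P}}{3} = -9 + \frac{\frac{1}{2} \frac{1}{P} \left(44 + P\right)}{3} = -9 + \frac{44 + P}{6 P}$)
$\frac{3391 - 813}{-4998 - \left(- w{\left(30,-24 \right)} + j{\left(-49 \right)}\right)} = \frac{3391 - 813}{-4998 - \left(24 + \frac{44 - -2597}{6 \left(-49\right)}\right)} = \frac{2578}{-4998 - \left(24 + \frac{1}{6} \left(- \frac{1}{49}\right) \left(44 + 2597\right)\right)} = \frac{2578}{-4998 - \left(24 + \frac{1}{6} \left(- \frac{1}{49}\right) 2641\right)} = \frac{2578}{-4998 - \frac{4415}{294}} = \frac{2578}{- \frac{1473827}{294}} = 2578 \left(- \frac{294}{1473827}\right) = - \frac{757932}{1473827}$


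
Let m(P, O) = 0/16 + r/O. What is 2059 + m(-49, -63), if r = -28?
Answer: 18535/9 ≈ 2059.4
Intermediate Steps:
m(P, O) = -28/O (m(P, O) = 0/16 - 28/O = 0*(1/16) - 28/O = 0 - 28/O = -28/O)
2059 + m(-49, -63) = 2059 - 28/(-63) = 2059 - 28*(-1/63) = 2059 + 4/9 = 18535/9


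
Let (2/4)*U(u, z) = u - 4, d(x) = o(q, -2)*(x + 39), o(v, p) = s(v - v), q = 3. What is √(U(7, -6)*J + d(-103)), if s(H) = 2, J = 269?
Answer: √1486 ≈ 38.549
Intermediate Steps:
o(v, p) = 2
d(x) = 78 + 2*x (d(x) = 2*(x + 39) = 2*(39 + x) = 78 + 2*x)
U(u, z) = -8 + 2*u (U(u, z) = 2*(u - 4) = 2*(-4 + u) = -8 + 2*u)
√(U(7, -6)*J + d(-103)) = √((-8 + 2*7)*269 + (78 + 2*(-103))) = √((-8 + 14)*269 + (78 - 206)) = √(6*269 - 128) = √(1614 - 128) = √1486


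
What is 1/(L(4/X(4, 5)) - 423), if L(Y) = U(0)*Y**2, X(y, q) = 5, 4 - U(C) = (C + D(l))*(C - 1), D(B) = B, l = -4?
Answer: -1/423 ≈ -0.0023641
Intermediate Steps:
U(C) = 4 - (-1 + C)*(-4 + C) (U(C) = 4 - (C - 4)*(C - 1) = 4 - (-4 + C)*(-1 + C) = 4 - (-1 + C)*(-4 + C))
L(Y) = 0 (L(Y) = (0*(5 - 1*0))*Y**2 = (0*(5 + 0))*Y**2 = (0*5)*Y**2 = 0*Y**2 = 0)
1/(L(4/X(4, 5)) - 423) = 1/(0 - 423) = 1/(-423) = -1/423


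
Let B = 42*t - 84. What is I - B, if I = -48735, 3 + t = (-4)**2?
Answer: -49197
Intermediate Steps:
t = 13 (t = -3 + (-4)**2 = -3 + 16 = 13)
B = 462 (B = 42*13 - 84 = 546 - 84 = 462)
I - B = -48735 - 1*462 = -48735 - 462 = -49197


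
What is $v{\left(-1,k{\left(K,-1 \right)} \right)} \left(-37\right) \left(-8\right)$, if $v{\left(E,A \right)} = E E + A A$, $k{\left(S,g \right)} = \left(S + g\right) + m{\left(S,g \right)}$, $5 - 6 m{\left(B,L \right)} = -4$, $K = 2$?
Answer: $2146$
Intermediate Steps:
$m{\left(B,L \right)} = \frac{3}{2}$ ($m{\left(B,L \right)} = \frac{5}{6} - - \frac{2}{3} = \frac{5}{6} + \frac{2}{3} = \frac{3}{2}$)
$k{\left(S,g \right)} = \frac{3}{2} + S + g$ ($k{\left(S,g \right)} = \left(S + g\right) + \frac{3}{2} = \frac{3}{2} + S + g$)
$v{\left(E,A \right)} = A^{2} + E^{2}$ ($v{\left(E,A \right)} = E^{2} + A^{2} = A^{2} + E^{2}$)
$v{\left(-1,k{\left(K,-1 \right)} \right)} \left(-37\right) \left(-8\right) = \left(\left(\frac{3}{2} + 2 - 1\right)^{2} + \left(-1\right)^{2}\right) \left(-37\right) \left(-8\right) = \left(\left(\frac{5}{2}\right)^{2} + 1\right) \left(-37\right) \left(-8\right) = \left(\frac{25}{4} + 1\right) \left(-37\right) \left(-8\right) = \frac{29}{4} \left(-37\right) \left(-8\right) = \left(- \frac{1073}{4}\right) \left(-8\right) = 2146$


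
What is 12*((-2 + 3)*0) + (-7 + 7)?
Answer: 0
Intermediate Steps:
12*((-2 + 3)*0) + (-7 + 7) = 12*(1*0) + 0 = 12*0 + 0 = 0 + 0 = 0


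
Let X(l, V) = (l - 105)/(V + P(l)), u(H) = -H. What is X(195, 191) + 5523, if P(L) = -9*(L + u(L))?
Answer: 1054983/191 ≈ 5523.5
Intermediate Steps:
P(L) = 0 (P(L) = -9*(L - L) = -9*0 = 0)
X(l, V) = (-105 + l)/V (X(l, V) = (l - 105)/(V + 0) = (-105 + l)/V)
X(195, 191) + 5523 = (-105 + 195)/191 + 5523 = (1/191)*90 + 5523 = 90/191 + 5523 = 1054983/191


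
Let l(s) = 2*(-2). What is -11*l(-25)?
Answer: 44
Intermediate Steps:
l(s) = -4
-11*l(-25) = -11*(-4) = 44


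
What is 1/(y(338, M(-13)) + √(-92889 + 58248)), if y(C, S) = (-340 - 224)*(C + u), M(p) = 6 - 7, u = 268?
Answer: -37976/12979593033 - I*√3849/38938779099 ≈ -2.9258e-6 - 1.5933e-9*I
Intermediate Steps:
M(p) = -1
y(C, S) = -151152 - 564*C (y(C, S) = (-340 - 224)*(C + 268) = -564*(268 + C) = -151152 - 564*C)
1/(y(338, M(-13)) + √(-92889 + 58248)) = 1/((-151152 - 564*338) + √(-92889 + 58248)) = 1/((-151152 - 190632) + √(-34641)) = 1/(-341784 + 3*I*√3849)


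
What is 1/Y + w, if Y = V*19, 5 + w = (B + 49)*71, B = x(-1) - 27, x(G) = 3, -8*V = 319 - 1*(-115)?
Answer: 7297706/4123 ≈ 1770.0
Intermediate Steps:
V = -217/4 (V = -(319 - 1*(-115))/8 = -(319 + 115)/8 = -1/8*434 = -217/4 ≈ -54.250)
B = -24 (B = 3 - 27 = -24)
w = 1770 (w = -5 + (-24 + 49)*71 = -5 + 25*71 = -5 + 1775 = 1770)
Y = -4123/4 (Y = -217/4*19 = -4123/4 ≈ -1030.8)
1/Y + w = 1/(-4123/4) + 1770 = -4/4123 + 1770 = 7297706/4123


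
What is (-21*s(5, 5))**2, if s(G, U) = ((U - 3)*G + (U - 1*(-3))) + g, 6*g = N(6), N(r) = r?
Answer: 159201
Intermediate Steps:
g = 1 (g = (1/6)*6 = 1)
s(G, U) = 4 + U + G*(-3 + U) (s(G, U) = ((U - 3)*G + (U - 1*(-3))) + 1 = ((-3 + U)*G + (U + 3)) + 1 = (G*(-3 + U) + (3 + U)) + 1 = (3 + U + G*(-3 + U)) + 1 = 4 + U + G*(-3 + U))
(-21*s(5, 5))**2 = (-21*(4 + 5 - 3*5 + 5*5))**2 = (-21*(4 + 5 - 15 + 25))**2 = (-21*19)**2 = (-399)**2 = 159201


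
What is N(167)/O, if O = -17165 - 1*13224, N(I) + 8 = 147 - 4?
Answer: -135/30389 ≈ -0.0044424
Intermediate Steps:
N(I) = 135 (N(I) = -8 + (147 - 4) = -8 + 143 = 135)
O = -30389 (O = -17165 - 13224 = -30389)
N(167)/O = 135/(-30389) = 135*(-1/30389) = -135/30389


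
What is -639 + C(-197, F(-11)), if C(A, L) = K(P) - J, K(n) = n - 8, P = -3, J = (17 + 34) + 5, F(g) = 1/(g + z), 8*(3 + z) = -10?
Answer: -706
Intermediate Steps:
z = -17/4 (z = -3 + (⅛)*(-10) = -3 - 5/4 = -17/4 ≈ -4.2500)
F(g) = 1/(-17/4 + g) (F(g) = 1/(g - 17/4) = 1/(-17/4 + g))
J = 56 (J = 51 + 5 = 56)
K(n) = -8 + n
C(A, L) = -67 (C(A, L) = (-8 - 3) - 1*56 = -11 - 56 = -67)
-639 + C(-197, F(-11)) = -639 - 67 = -706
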